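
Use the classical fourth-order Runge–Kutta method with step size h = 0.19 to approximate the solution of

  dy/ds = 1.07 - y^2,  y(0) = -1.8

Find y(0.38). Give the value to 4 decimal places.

-4.0341

RK4: k1 = f(s_n, y_n); k2 = f(s_n + h/2, y_n + (h/2)·k1); k3 = f(s_n + h/2, y_n + (h/2)·k2); k4 = f(s_n + h, y_n + h·k3); y_{n+1} = y_n + (h/6)·(k1 + 2k2 + 2k3 + k4).
s=0.000000, y=-1.800000:
  k1 = f(0.000000, -1.800000) = -2.170000
  k2 = f(0.095000, -2.006150) = -2.954638
  k3 = f(0.095000, -2.080691) = -3.259273
  k4 = f(0.190000, -2.419262) = -4.782828
  y ← -1.800000 + (0.19/6)·(k1 + 2k2 + 2k3 + k4) = -2.413721
s=0.190000, y=-2.413721:
  k1 = f(0.190000, -2.413721) = -4.756047
  k2 = f(0.285000, -2.865545) = -7.141349
  k3 = f(0.285000, -3.092149) = -8.491384
  k4 = f(0.380000, -4.027084) = -15.147402
  y ← -2.413721 + (0.19/6)·(k1 + 2k2 + 2k3 + k4) = -4.034070
y(0.38) ≈ -4.0341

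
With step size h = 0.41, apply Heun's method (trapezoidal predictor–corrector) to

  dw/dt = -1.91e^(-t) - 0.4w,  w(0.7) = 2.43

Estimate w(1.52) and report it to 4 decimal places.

Heun: k1 = f(t_n, w_n); k2 = f(t_n + h, w_n + h·k1); w_{n+1} = w_n + (h/2)·(k1 + k2).
t=0.700000, w=2.430000:
  k1 = f(0.700000, 2.430000) = -1.920478
  k2 = f(1.110000, 1.642604) = -1.286499
  w ← 2.430000 + (0.41/2)·(-1.920478 + (-1.286499)) = 1.772570
t=1.110000, w=1.772570:
  k1 = f(1.110000, 1.772570) = -1.338485
  k2 = f(1.520000, 1.223791) = -0.907256
  w ← 1.772570 + (0.41/2)·(-1.338485 + (-0.907256)) = 1.312193
w(1.52) ≈ 1.3122

1.3122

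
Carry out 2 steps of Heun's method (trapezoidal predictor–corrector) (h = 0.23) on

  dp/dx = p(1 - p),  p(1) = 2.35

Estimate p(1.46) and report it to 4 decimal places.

1.5974

Heun: k1 = f(x_n, p_n); k2 = f(x_n + h, p_n + h·k1); p_{n+1} = p_n + (h/2)·(k1 + k2).
x=1.000000, p=2.350000:
  k1 = f(1.000000, 2.350000) = -3.172500
  k2 = f(1.230000, 1.620325) = -1.005128
  p ← 2.350000 + (0.23/2)·(-3.172500 + (-1.005128)) = 1.869573
x=1.230000, p=1.869573:
  k1 = f(1.230000, 1.869573) = -1.625730
  k2 = f(1.460000, 1.495655) = -0.741329
  p ← 1.869573 + (0.23/2)·(-1.625730 + (-0.741329)) = 1.597361
p(1.46) ≈ 1.5974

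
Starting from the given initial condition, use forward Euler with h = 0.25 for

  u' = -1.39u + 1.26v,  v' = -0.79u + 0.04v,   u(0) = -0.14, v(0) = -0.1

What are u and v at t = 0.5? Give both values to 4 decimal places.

-0.1033, -0.0498

Euler on (u,v): u_{n+1} = u_n + h·u', v_{n+1} = v_n + h·v'.
0.000000: (-0.140000, -0.100000); f=(0.068600, 0.106600) → (-0.122850, -0.073350)
0.250000: (-0.122850, -0.073350); f=(0.078341, 0.094118) → (-0.103265, -0.049821)
(u(0.5), v(0.5)) ≈ (-0.1033, -0.0498)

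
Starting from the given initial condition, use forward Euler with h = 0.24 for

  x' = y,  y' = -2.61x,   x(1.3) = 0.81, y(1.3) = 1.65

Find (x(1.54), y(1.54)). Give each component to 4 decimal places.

Euler on (x,y): x_{n+1} = x_n + h·x', y_{n+1} = y_n + h·y'.
1.300000: (0.810000, 1.650000); f=(1.650000, -2.114100) → (1.206000, 1.142616)
(x(1.54), y(1.54)) ≈ (1.2060, 1.1426)

1.2060, 1.1426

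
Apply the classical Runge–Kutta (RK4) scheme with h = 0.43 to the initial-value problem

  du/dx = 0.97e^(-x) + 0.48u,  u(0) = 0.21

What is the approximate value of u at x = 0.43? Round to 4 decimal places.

RK4: k1 = f(x_n, u_n); k2 = f(x_n + h/2, u_n + (h/2)·k1); k3 = f(x_n + h/2, u_n + (h/2)·k2); k4 = f(x_n + h, u_n + h·k3); u_{n+1} = u_n + (h/6)·(k1 + 2k2 + 2k3 + k4).
x=0.000000, u=0.210000:
  k1 = f(0.000000, 0.210000) = 1.070800
  k2 = f(0.215000, 0.440222) = 0.993652
  k3 = f(0.215000, 0.423635) = 0.985690
  k4 = f(0.430000, 0.633847) = 0.935240
  u ← 0.210000 + (0.43/6)·(k1 + 2k2 + 2k3 + k4) = 0.637472
u(0.43) ≈ 0.6375

0.6375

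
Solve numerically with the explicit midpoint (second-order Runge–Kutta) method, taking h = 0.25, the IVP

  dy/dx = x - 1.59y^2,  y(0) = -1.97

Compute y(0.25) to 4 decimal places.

-4.9259

Midpoint: k1 = f(x_n, y_n); k2 = f(x_n + h/2, y_n + (h/2)·k1); y_{n+1} = y_n + h·k2.
x=0.000000, y=-1.970000:
  k1 = f(0.000000, -1.970000) = -6.170631
  k2 = f(0.125000, -2.741329) = -11.823666
  y ← -1.970000 + 0.25·(-11.823666) = -4.925916
y(0.25) ≈ -4.9259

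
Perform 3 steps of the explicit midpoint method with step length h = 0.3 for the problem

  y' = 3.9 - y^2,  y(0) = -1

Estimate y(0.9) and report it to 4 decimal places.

1.5975

Midpoint: k1 = f(t_n, y_n); k2 = f(t_n + h/2, y_n + (h/2)·k1); y_{n+1} = y_n + h·k2.
t=0.000000, y=-1.000000:
  k1 = f(0.000000, -1.000000) = 2.900000
  k2 = f(0.150000, -0.565000) = 3.580775
  y ← -1.000000 + 0.3·3.580775 = 0.074232
t=0.300000, y=0.074232:
  k1 = f(0.300000, 0.074232) = 3.894490
  k2 = f(0.450000, 0.658406) = 3.466502
  y ← 0.074232 + 0.3·3.466502 = 1.114183
t=0.600000, y=1.114183:
  k1 = f(0.600000, 1.114183) = 2.658596
  k2 = f(0.750000, 1.512972) = 1.610914
  y ← 1.114183 + 0.3·1.610914 = 1.597457
y(0.9) ≈ 1.5975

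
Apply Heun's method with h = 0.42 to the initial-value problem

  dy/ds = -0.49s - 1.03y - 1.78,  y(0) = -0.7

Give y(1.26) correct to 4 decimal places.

-1.7022

Heun: k1 = f(s_n, y_n); k2 = f(s_n + h, y_n + h·k1); y_{n+1} = y_n + (h/2)·(k1 + k2).
s=0.000000, y=-0.700000:
  k1 = f(0.000000, -0.700000) = -1.059000
  k2 = f(0.420000, -1.144780) = -0.806677
  y ← -0.700000 + (0.42/2)·(-1.059000 + (-0.806677)) = -1.091792
s=0.420000, y=-1.091792:
  k1 = f(0.420000, -1.091792) = -0.861254
  k2 = f(0.840000, -1.453519) = -0.694476
  y ← -1.091792 + (0.42/2)·(-0.861254 + (-0.694476)) = -1.418495
s=0.840000, y=-1.418495:
  k1 = f(0.840000, -1.418495) = -0.730550
  k2 = f(1.260000, -1.725326) = -0.620314
  y ← -1.418495 + (0.42/2)·(-0.730550 + (-0.620314)) = -1.702177
y(1.26) ≈ -1.7022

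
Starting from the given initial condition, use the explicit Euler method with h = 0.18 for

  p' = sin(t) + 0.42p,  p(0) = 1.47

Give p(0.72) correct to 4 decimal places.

Euler: p_{n+1} = p_n + h·f(t_n, p_n).
t=0.000000, p=1.470000: f=0.617400 → p ← 1.470000 + 0.18·0.617400 = 1.581132
t=0.180000, p=1.581132: f=0.843105 → p ← 1.581132 + 0.18·0.843105 = 1.732891
t=0.360000, p=1.732891: f=1.080088 → p ← 1.732891 + 0.18·1.080088 = 1.927307
t=0.540000, p=1.927307: f=1.323605 → p ← 1.927307 + 0.18·1.323605 = 2.165556
p(0.72) ≈ 2.1656

2.1656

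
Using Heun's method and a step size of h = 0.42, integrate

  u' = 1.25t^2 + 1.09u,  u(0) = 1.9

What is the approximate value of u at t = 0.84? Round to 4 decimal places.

4.9643

Heun: k1 = f(t_n, u_n); k2 = f(t_n + h, u_n + h·k1); u_{n+1} = u_n + (h/2)·(k1 + k2).
t=0.000000, u=1.900000:
  k1 = f(0.000000, 1.900000) = 2.071000
  k2 = f(0.420000, 2.769820) = 3.239604
  u ← 1.900000 + (0.42/2)·(2.071000 + 3.239604) = 3.015227
t=0.420000, u=3.015227:
  k1 = f(0.420000, 3.015227) = 3.507097
  k2 = f(0.840000, 4.488208) = 5.774146
  u ← 3.015227 + (0.42/2)·(3.507097 + 5.774146) = 4.964288
u(0.84) ≈ 4.9643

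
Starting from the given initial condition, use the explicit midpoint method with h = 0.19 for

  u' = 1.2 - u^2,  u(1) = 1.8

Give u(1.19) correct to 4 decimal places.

Midpoint: k1 = f(s_n, u_n); k2 = f(s_n + h/2, u_n + (h/2)·k1); u_{n+1} = u_n + h·k2.
s=1.000000, u=1.800000:
  k1 = f(1.000000, 1.800000) = -2.040000
  k2 = f(1.095000, 1.606200) = -1.379878
  u ← 1.800000 + 0.19·(-1.379878) = 1.537823
u(1.19) ≈ 1.5378

1.5378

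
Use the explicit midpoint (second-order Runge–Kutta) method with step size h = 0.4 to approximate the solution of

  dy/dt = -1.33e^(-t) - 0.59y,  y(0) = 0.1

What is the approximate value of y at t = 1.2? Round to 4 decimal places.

Midpoint: k1 = f(t_n, y_n); k2 = f(t_n + h/2, y_n + (h/2)·k1); y_{n+1} = y_n + h·k2.
t=0.000000, y=0.100000:
  k1 = f(0.000000, 0.100000) = -1.389000
  k2 = f(0.200000, -0.177800) = -0.984010
  y ← 0.100000 + 0.4·(-0.984010) = -0.293604
t=0.400000, y=-0.293604:
  k1 = f(0.400000, -0.293604) = -0.718299
  k2 = f(0.600000, -0.437264) = -0.471934
  y ← -0.293604 + 0.4·(-0.471934) = -0.482377
t=0.800000, y=-0.482377:
  k1 = f(0.800000, -0.482377) = -0.313005
  k2 = f(1.000000, -0.544978) = -0.167742
  y ← -0.482377 + 0.4·(-0.167742) = -0.549474
y(1.2) ≈ -0.5495

-0.5495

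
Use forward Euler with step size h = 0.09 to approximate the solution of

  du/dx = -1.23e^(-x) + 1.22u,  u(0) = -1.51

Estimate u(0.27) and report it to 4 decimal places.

-2.4051

Euler: u_{n+1} = u_n + h·f(x_n, u_n).
x=0.000000, u=-1.510000: f=-3.072200 → u ← -1.510000 + 0.09·(-3.072200) = -1.786498
x=0.090000, u=-1.786498: f=-3.303663 → u ← -1.786498 + 0.09·(-3.303663) = -2.083828
x=0.180000, u=-2.083828: f=-3.569652 → u ← -2.083828 + 0.09·(-3.569652) = -2.405096
u(0.27) ≈ -2.4051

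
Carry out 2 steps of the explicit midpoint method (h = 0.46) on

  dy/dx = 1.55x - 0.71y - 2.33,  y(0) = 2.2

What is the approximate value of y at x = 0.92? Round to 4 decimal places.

Midpoint: k1 = f(x_n, y_n); k2 = f(x_n + h/2, y_n + (h/2)·k1); y_{n+1} = y_n + h·k2.
x=0.000000, y=2.200000:
  k1 = f(0.000000, 2.200000) = -3.892000
  k2 = f(0.230000, 1.304840) = -2.899936
  y ← 2.200000 + 0.46·(-2.899936) = 0.866029
x=0.460000, y=0.866029:
  k1 = f(0.460000, 0.866029) = -2.231881
  k2 = f(0.690000, 0.352697) = -1.510915
  y ← 0.866029 + 0.46·(-1.510915) = 0.171009
y(0.92) ≈ 0.1710

0.1710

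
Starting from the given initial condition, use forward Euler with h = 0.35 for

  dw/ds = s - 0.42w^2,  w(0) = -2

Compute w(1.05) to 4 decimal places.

-4.9548

Euler: w_{n+1} = w_n + h·f(s_n, w_n).
s=0.000000, w=-2.000000: f=-1.680000 → w ← -2.000000 + 0.35·(-1.680000) = -2.588000
s=0.350000, w=-2.588000: f=-2.463052 → w ← -2.588000 + 0.35·(-2.463052) = -3.450068
s=0.700000, w=-3.450068: f=-4.299248 → w ← -3.450068 + 0.35·(-4.299248) = -4.954805
w(1.05) ≈ -4.9548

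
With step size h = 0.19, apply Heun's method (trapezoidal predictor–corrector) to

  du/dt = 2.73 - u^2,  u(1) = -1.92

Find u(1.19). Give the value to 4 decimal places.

-2.1711

Heun: k1 = f(t_n, u_n); k2 = f(t_n + h, u_n + h·k1); u_{n+1} = u_n + (h/2)·(k1 + k2).
t=1.000000, u=-1.920000:
  k1 = f(1.000000, -1.920000) = -0.956400
  k2 = f(1.190000, -2.101716) = -1.687210
  u ← -1.920000 + (0.19/2)·(-0.956400 + (-1.687210)) = -2.171143
u(1.19) ≈ -2.1711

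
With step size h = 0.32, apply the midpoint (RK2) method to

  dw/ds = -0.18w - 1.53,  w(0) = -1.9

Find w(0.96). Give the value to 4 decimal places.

Midpoint: k1 = f(s_n, w_n); k2 = f(s_n + h/2, w_n + (h/2)·k1); w_{n+1} = w_n + h·k2.
s=0.000000, w=-1.900000:
  k1 = f(0.000000, -1.900000) = -1.188000
  k2 = f(0.160000, -2.090080) = -1.153786
  w ← -1.900000 + 0.32·(-1.153786) = -2.269211
s=0.320000, w=-2.269211:
  k1 = f(0.320000, -2.269211) = -1.121542
  k2 = f(0.480000, -2.448658) = -1.089242
  w ← -2.269211 + 0.32·(-1.089242) = -2.617769
s=0.640000, w=-2.617769:
  k1 = f(0.640000, -2.617769) = -1.058802
  k2 = f(0.800000, -2.787177) = -1.028308
  w ← -2.617769 + 0.32·(-1.028308) = -2.946827
w(0.96) ≈ -2.9468

-2.9468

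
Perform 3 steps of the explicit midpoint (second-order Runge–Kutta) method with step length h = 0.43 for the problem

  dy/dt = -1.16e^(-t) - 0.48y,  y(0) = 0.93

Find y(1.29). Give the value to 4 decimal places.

-0.0641

Midpoint: k1 = f(t_n, y_n); k2 = f(t_n + h/2, y_n + (h/2)·k1); y_{n+1} = y_n + h·k2.
t=0.000000, y=0.930000:
  k1 = f(0.000000, 0.930000) = -1.606400
  k2 = f(0.215000, 0.584624) = -1.216208
  y ← 0.930000 + 0.43·(-1.216208) = 0.407031
t=0.430000, y=0.407031:
  k1 = f(0.430000, 0.407031) = -0.949965
  k2 = f(0.645000, 0.202788) = -0.705947
  y ← 0.407031 + 0.43·(-0.705947) = 0.103474
t=0.860000, y=0.103474:
  k1 = f(0.860000, 0.103474) = -0.540535
  k2 = f(1.075000, -0.012742) = -0.389789
  y ← 0.103474 + 0.43·(-0.389789) = -0.064136
y(1.29) ≈ -0.0641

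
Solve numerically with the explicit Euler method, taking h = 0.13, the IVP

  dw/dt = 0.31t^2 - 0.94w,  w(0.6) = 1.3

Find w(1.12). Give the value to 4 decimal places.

0.8639

Euler: w_{n+1} = w_n + h·f(t_n, w_n).
t=0.600000, w=1.300000: f=-1.110400 → w ← 1.300000 + 0.13·(-1.110400) = 1.155648
t=0.730000, w=1.155648: f=-0.921110 → w ← 1.155648 + 0.13·(-0.921110) = 1.035904
t=0.860000, w=1.035904: f=-0.744473 → w ← 1.035904 + 0.13·(-0.744473) = 0.939122
t=0.990000, w=0.939122: f=-0.578944 → w ← 0.939122 + 0.13·(-0.578944) = 0.863859
w(1.12) ≈ 0.8639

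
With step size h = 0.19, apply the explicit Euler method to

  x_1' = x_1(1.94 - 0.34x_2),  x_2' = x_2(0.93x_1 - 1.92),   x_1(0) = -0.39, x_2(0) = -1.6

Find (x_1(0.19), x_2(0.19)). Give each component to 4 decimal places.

-0.5741, -0.9061

Euler on (x_1,x_2): x_1_{n+1} = x_1_n + h·x_1', x_2_{n+1} = x_2_n + h·x_2'.
0.000000: (-0.390000, -1.600000); f=(-0.968760, 3.652320) → (-0.574064, -0.906059)
(x_1(0.19), x_2(0.19)) ≈ (-0.5741, -0.9061)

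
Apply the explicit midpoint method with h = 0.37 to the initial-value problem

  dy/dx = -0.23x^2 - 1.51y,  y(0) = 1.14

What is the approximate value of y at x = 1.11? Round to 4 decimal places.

Midpoint: k1 = f(x_n, y_n); k2 = f(x_n + h/2, y_n + (h/2)·k1); y_{n+1} = y_n + h·k2.
x=0.000000, y=1.140000:
  k1 = f(0.000000, 1.140000) = -1.721400
  k2 = f(0.185000, 0.821541) = -1.248399
  y ← 1.140000 + 0.37·(-1.248399) = 0.678092
x=0.370000, y=0.678092:
  k1 = f(0.370000, 0.678092) = -1.055407
  k2 = f(0.555000, 0.482842) = -0.799938
  y ← 0.678092 + 0.37·(-0.799938) = 0.382116
x=0.740000, y=0.382116:
  k1 = f(0.740000, 0.382116) = -0.702943
  k2 = f(0.925000, 0.252071) = -0.577421
  y ← 0.382116 + 0.37·(-0.577421) = 0.168470
y(1.11) ≈ 0.1685

0.1685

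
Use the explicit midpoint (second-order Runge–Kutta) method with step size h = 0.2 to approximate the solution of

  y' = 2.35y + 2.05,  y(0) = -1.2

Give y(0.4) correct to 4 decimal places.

Midpoint: k1 = f(s_n, y_n); k2 = f(s_n + h/2, y_n + (h/2)·k1); y_{n+1} = y_n + h·k2.
s=0.000000, y=-1.200000:
  k1 = f(0.000000, -1.200000) = -0.770000
  k2 = f(0.100000, -1.277000) = -0.950950
  y ← -1.200000 + 0.2·(-0.950950) = -1.390190
s=0.200000, y=-1.390190:
  k1 = f(0.200000, -1.390190) = -1.216947
  k2 = f(0.300000, -1.511885) = -1.502929
  y ← -1.390190 + 0.2·(-1.502929) = -1.690776
y(0.4) ≈ -1.6908

-1.6908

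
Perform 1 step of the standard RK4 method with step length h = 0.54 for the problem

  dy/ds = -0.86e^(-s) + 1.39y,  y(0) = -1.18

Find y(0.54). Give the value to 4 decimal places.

-3.0492

RK4: k1 = f(s_n, y_n); k2 = f(s_n + h/2, y_n + (h/2)·k1); k3 = f(s_n + h/2, y_n + (h/2)·k2); k4 = f(s_n + h, y_n + h·k3); y_{n+1} = y_n + (h/6)·(k1 + 2k2 + 2k3 + k4).
s=0.000000, y=-1.180000:
  k1 = f(0.000000, -1.180000) = -2.500200
  k2 = f(0.270000, -1.855054) = -3.235031
  k3 = f(0.270000, -2.053458) = -3.510814
  k4 = f(0.540000, -3.075839) = -4.776580
  y ← -1.180000 + (0.54/6)·(k1 + 2k2 + 2k3 + k4) = -3.049162
y(0.54) ≈ -3.0492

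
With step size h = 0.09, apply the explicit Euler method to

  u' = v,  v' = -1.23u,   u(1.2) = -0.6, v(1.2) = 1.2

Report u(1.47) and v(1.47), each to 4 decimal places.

Euler on (u,v): u_{n+1} = u_n + h·u', v_{n+1} = v_n + h·v'.
1.200000: (-0.600000, 1.200000); f=(1.200000, 0.738000) → (-0.492000, 1.266420)
1.290000: (-0.492000, 1.266420); f=(1.266420, 0.605160) → (-0.378022, 1.320884)
1.380000: (-0.378022, 1.320884); f=(1.320884, 0.464967) → (-0.259143, 1.362731)
(u(1.47), v(1.47)) ≈ (-0.2591, 1.3627)

-0.2591, 1.3627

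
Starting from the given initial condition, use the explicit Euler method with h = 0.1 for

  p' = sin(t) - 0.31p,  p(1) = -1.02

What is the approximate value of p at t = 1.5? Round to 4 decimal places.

Euler: p_{n+1} = p_n + h·f(t_n, p_n).
t=1.000000, p=-1.020000: f=1.157671 → p ← -1.020000 + 0.1·1.157671 = -0.904233
t=1.100000, p=-0.904233: f=1.171520 → p ← -0.904233 + 0.1·1.171520 = -0.787081
t=1.200000, p=-0.787081: f=1.176034 → p ← -0.787081 + 0.1·1.176034 = -0.669478
t=1.300000, p=-0.669478: f=1.171096 → p ← -0.669478 + 0.1·1.171096 = -0.552368
t=1.400000, p=-0.552368: f=1.156684 → p ← -0.552368 + 0.1·1.156684 = -0.436700
p(1.5) ≈ -0.4367

-0.4367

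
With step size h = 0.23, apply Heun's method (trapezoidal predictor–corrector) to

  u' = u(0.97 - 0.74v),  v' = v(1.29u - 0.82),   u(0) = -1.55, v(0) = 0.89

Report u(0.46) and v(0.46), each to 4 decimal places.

Heun on (u,v): k1 = f(s_n, state_n); k2 = f(s_n + h, state_n + h·k1); state_{n+1} = state_n + (h/2)·(k1 + k2).
0.000000: (-1.550000, 0.890000)
  k1 = (-0.482670, -2.509355)
  predictor → (-1.661014, 0.312848)
  k2 = (-1.226646, -0.926878)
  → (-1.746571, 0.494833)
0.230000: (-1.746571, 0.494833)
  k1 = (-1.054621, -1.520660)
  predictor → (-1.989134, 0.145081)
  k2 = (-1.715906, -0.491243)
  → (-2.065182, 0.263464)
(u(0.46), v(0.46)) ≈ (-2.0652, 0.2635)

-2.0652, 0.2635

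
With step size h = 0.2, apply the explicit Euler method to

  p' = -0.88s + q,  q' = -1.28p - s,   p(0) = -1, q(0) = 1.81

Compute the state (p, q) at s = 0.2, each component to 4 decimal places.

-0.6380, 2.0660

Euler on (p,q): p_{n+1} = p_n + h·p', q_{n+1} = q_n + h·q'.
0.000000: (-1.000000, 1.810000); f=(1.810000, 1.280000) → (-0.638000, 2.066000)
(p(0.2), q(0.2)) ≈ (-0.6380, 2.0660)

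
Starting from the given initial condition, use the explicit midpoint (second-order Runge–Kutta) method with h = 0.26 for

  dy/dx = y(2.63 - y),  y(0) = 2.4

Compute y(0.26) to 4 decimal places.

2.5017

Midpoint: k1 = f(x_n, y_n); k2 = f(x_n + h/2, y_n + (h/2)·k1); y_{n+1} = y_n + h·k2.
x=0.000000, y=2.400000:
  k1 = f(0.000000, 2.400000) = 0.552000
  k2 = f(0.130000, 2.471760) = 0.391131
  y ← 2.400000 + 0.26·0.391131 = 2.501694
y(0.26) ≈ 2.5017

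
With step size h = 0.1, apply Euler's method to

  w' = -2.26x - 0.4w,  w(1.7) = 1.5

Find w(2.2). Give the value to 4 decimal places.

-0.7674

Euler: w_{n+1} = w_n + h·f(x_n, w_n).
x=1.700000, w=1.500000: f=-4.442000 → w ← 1.500000 + 0.1·(-4.442000) = 1.055800
x=1.800000, w=1.055800: f=-4.490320 → w ← 1.055800 + 0.1·(-4.490320) = 0.606768
x=1.900000, w=0.606768: f=-4.536707 → w ← 0.606768 + 0.1·(-4.536707) = 0.153097
x=2.000000, w=0.153097: f=-4.581239 → w ← 0.153097 + 0.1·(-4.581239) = -0.305027
x=2.100000, w=-0.305027: f=-4.623989 → w ← -0.305027 + 0.1·(-4.623989) = -0.767426
w(2.2) ≈ -0.7674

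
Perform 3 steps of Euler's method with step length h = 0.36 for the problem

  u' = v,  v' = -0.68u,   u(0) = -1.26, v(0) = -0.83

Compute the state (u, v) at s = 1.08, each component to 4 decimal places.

Euler on (u,v): u_{n+1} = u_n + h·u', v_{n+1} = v_n + h·v'.
0.000000: (-1.260000, -0.830000); f=(-0.830000, 0.856800) → (-1.558800, -0.521552)
0.360000: (-1.558800, -0.521552); f=(-0.521552, 1.059984) → (-1.746559, -0.139958)
0.720000: (-1.746559, -0.139958); f=(-0.139958, 1.187660) → (-1.796944, 0.287600)
(u(1.08), v(1.08)) ≈ (-1.7969, 0.2876)

-1.7969, 0.2876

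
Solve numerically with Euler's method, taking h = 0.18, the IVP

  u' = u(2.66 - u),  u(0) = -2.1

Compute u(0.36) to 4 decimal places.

Euler: u_{n+1} = u_n + h·f(s_n, u_n).
s=0.000000, u=-2.100000: f=-9.996000 → u ← -2.100000 + 0.18·(-9.996000) = -3.899280
s=0.180000, u=-3.899280: f=-25.576469 → u ← -3.899280 + 0.18·(-25.576469) = -8.503044
u(0.36) ≈ -8.5030

-8.5030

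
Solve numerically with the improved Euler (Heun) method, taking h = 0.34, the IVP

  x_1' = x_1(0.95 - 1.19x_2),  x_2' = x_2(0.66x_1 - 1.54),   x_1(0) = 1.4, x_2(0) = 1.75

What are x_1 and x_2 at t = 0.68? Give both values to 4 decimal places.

0.8921, 0.9799

Heun on (x_1,x_2): k1 = f(t_n, state_n); k2 = f(t_n + h, state_n + h·k1); state_{n+1} = state_n + (h/2)·(k1 + k2).
0.000000: (1.400000, 1.750000)
  k1 = (-1.585500, -1.078000)
  predictor → (0.860930, 1.383480)
  k2 = (-0.599501, -1.344447)
  → (1.028550, 1.338184)
0.340000: (1.028550, 1.338184)
  k1 = (-0.660781, -1.152387)
  predictor → (0.803884, 0.946373)
  k2 = (-0.141631, -0.955303)
  → (0.892140, 0.979877)
(x_1(0.68), x_2(0.68)) ≈ (0.8921, 0.9799)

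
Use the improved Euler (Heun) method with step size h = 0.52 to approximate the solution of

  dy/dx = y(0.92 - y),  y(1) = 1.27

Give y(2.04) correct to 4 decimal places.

1.0413

Heun: k1 = f(x_n, y_n); k2 = f(x_n + h, y_n + h·k1); y_{n+1} = y_n + (h/2)·(k1 + k2).
x=1.000000, y=1.270000:
  k1 = f(1.000000, 1.270000) = -0.444500
  k2 = f(1.520000, 1.038860) = -0.123479
  y ← 1.270000 + (0.52/2)·(-0.444500 + (-0.123479)) = 1.122325
x=1.520000, y=1.122325:
  k1 = f(1.520000, 1.122325) = -0.227075
  k2 = f(2.040000, 1.004246) = -0.084604
  y ← 1.122325 + (0.52/2)·(-0.227075 + (-0.084604)) = 1.041289
y(2.04) ≈ 1.0413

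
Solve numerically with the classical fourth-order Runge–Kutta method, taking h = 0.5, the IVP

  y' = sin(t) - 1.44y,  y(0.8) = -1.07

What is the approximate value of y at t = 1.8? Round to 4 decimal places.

RK4: k1 = f(t_n, y_n); k2 = f(t_n + h/2, y_n + (h/2)·k1); k3 = f(t_n + h/2, y_n + (h/2)·k2); k4 = f(t_n + h, y_n + h·k3); y_{n+1} = y_n + (h/6)·(k1 + 2k2 + 2k3 + k4).
t=0.800000, y=-1.070000:
  k1 = f(0.800000, -1.070000) = 2.258156
  k2 = f(1.050000, -0.505461) = 1.595287
  k3 = f(1.050000, -0.671178) = 1.833920
  k4 = f(1.300000, -0.153040) = 1.183936
  y ← -1.070000 + (0.5/6)·(k1 + 2k2 + 2k3 + k4) = -0.211625
t=1.300000, y=-0.211625:
  k1 = f(1.300000, -0.211625) = 1.268297
  k2 = f(1.550000, 0.105450) = 0.847936
  k3 = f(1.550000, 0.000359) = 0.999266
  k4 = f(1.800000, 0.288009) = 0.559115
  y ← -0.211625 + (0.5/6)·(k1 + 2k2 + 2k3 + k4) = 0.248527
y(1.8) ≈ 0.2485

0.2485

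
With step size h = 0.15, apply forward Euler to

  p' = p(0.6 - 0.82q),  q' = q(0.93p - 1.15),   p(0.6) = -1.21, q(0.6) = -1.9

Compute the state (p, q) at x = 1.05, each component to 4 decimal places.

-2.3570, -0.4155

Euler on (p,q): p_{n+1} = p_n + h·p', q_{n+1} = q_n + h·q'.
0.600000: (-1.210000, -1.900000); f=(-2.611180, 4.323070) → (-1.601677, -1.251540)
0.750000: (-1.601677, -1.251540); f=(-2.604747, 3.303513) → (-1.992389, -0.756013)
0.900000: (-1.992389, -0.756013); f=(-2.430576, 2.270247) → (-2.356975, -0.415476)
(p(1.05), q(1.05)) ≈ (-2.3570, -0.4155)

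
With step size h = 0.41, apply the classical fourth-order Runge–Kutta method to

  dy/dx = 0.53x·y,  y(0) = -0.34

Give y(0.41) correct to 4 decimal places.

-0.3555

RK4: k1 = f(x_n, y_n); k2 = f(x_n + h/2, y_n + (h/2)·k1); k3 = f(x_n + h/2, y_n + (h/2)·k2); k4 = f(x_n + h, y_n + h·k3); y_{n+1} = y_n + (h/6)·(k1 + 2k2 + 2k3 + k4).
x=0.000000, y=-0.340000:
  k1 = f(0.000000, -0.340000) = 0.000000
  k2 = f(0.205000, -0.340000) = -0.036941
  k3 = f(0.205000, -0.347573) = -0.037764
  k4 = f(0.410000, -0.355483) = -0.077246
  y ← -0.340000 + (0.41/6)·(k1 + 2k2 + 2k3 + k4) = -0.355488
y(0.41) ≈ -0.3555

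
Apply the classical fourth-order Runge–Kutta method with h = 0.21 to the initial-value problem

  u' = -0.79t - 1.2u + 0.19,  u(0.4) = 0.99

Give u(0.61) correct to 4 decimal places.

RK4: k1 = f(t_n, u_n); k2 = f(t_n + h/2, u_n + (h/2)·k1); k3 = f(t_n + h/2, u_n + (h/2)·k2); k4 = f(t_n + h, u_n + h·k3); u_{n+1} = u_n + (h/6)·(k1 + 2k2 + 2k3 + k4).
t=0.400000, u=0.990000:
  k1 = f(0.400000, 0.990000) = -1.314000
  k2 = f(0.505000, 0.852030) = -1.231386
  k3 = f(0.505000, 0.860704) = -1.241795
  k4 = f(0.610000, 0.729223) = -1.166968
  u ← 0.990000 + (0.21/6)·(k1 + 2k2 + 2k3 + k4) = 0.730043
u(0.61) ≈ 0.7300

0.7300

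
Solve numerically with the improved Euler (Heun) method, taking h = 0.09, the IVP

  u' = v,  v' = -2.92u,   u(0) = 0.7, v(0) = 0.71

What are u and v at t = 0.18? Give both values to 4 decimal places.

Heun on (u,v): k1 = f(t_n, state_n); k2 = f(t_n + h, state_n + h·k1); state_{n+1} = state_n + (h/2)·(k1 + k2).
0.000000: (0.700000, 0.710000)
  k1 = (0.710000, -2.044000)
  predictor → (0.763900, 0.526040)
  k2 = (0.526040, -2.230588)
  → (0.755622, 0.517644)
0.090000: (0.755622, 0.517644)
  k1 = (0.517644, -2.206416)
  predictor → (0.802210, 0.319066)
  k2 = (0.319066, -2.342452)
  → (0.793274, 0.312944)
(u(0.18), v(0.18)) ≈ (0.7933, 0.3129)

0.7933, 0.3129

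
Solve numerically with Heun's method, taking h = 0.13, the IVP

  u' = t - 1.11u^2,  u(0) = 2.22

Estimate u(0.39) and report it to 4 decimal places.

1.2057

Heun: k1 = f(t_n, u_n); k2 = f(t_n + h, u_n + h·k1); u_{n+1} = u_n + (h/2)·(k1 + k2).
t=0.000000, u=2.220000:
  k1 = f(0.000000, 2.220000) = -5.470524
  k2 = f(0.130000, 1.508832) = -2.396997
  u ← 2.220000 + (0.13/2)·(-5.470524 + (-2.396997)) = 1.708611
t=0.130000, u=1.708611:
  k1 = f(0.130000, 1.708611) = -3.110481
  k2 = f(0.260000, 1.304249) = -1.628182
  u ← 1.708611 + (0.13/2)·(-3.110481 + (-1.628182)) = 1.400598
t=0.260000, u=1.400598:
  k1 = f(0.260000, 1.400598) = -1.917459
  k2 = f(0.390000, 1.151328) = -1.081368
  u ← 1.400598 + (0.13/2)·(-1.917459 + (-1.081368)) = 1.205674
u(0.39) ≈ 1.2057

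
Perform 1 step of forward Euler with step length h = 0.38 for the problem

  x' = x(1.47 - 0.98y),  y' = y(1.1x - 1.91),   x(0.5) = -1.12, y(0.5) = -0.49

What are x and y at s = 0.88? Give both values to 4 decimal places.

-1.9500, 0.0950

Euler on (x,y): x_{n+1} = x_n + h·x', y_{n+1} = y_n + h·y'.
0.500000: (-1.120000, -0.490000); f=(-2.184224, 1.539580) → (-1.950005, 0.095040)
(x(0.88), y(0.88)) ≈ (-1.9500, 0.0950)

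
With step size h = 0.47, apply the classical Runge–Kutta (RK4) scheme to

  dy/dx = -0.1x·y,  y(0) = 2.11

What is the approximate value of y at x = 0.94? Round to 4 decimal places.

RK4: k1 = f(x_n, y_n); k2 = f(x_n + h/2, y_n + (h/2)·k1); k3 = f(x_n + h/2, y_n + (h/2)·k2); k4 = f(x_n + h, y_n + h·k3); y_{n+1} = y_n + (h/6)·(k1 + 2k2 + 2k3 + k4).
x=0.000000, y=2.110000:
  k1 = f(0.000000, 2.110000) = 0.000000
  k2 = f(0.235000, 2.110000) = -0.049585
  k3 = f(0.235000, 2.098348) = -0.049311
  k4 = f(0.470000, 2.086824) = -0.098081
  y ← 2.110000 + (0.47/6)·(k1 + 2k2 + 2k3 + k4) = 2.086823
x=0.470000, y=2.086823:
  k1 = f(0.470000, 2.086823) = -0.098081
  k2 = f(0.705000, 2.063774) = -0.145496
  k3 = f(0.705000, 2.052632) = -0.144711
  k4 = f(0.940000, 2.018809) = -0.189768
  y ← 2.086823 + (0.47/6)·(k1 + 2k2 + 2k3 + k4) = 2.018809
y(0.94) ≈ 2.0188

2.0188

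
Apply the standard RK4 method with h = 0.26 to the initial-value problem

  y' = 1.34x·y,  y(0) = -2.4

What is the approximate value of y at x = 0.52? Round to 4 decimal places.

RK4: k1 = f(x_n, y_n); k2 = f(x_n + h/2, y_n + (h/2)·k1); k3 = f(x_n + h/2, y_n + (h/2)·k2); k4 = f(x_n + h, y_n + h·k3); y_{n+1} = y_n + (h/6)·(k1 + 2k2 + 2k3 + k4).
x=0.000000, y=-2.400000:
  k1 = f(0.000000, -2.400000) = 0.000000
  k2 = f(0.130000, -2.400000) = -0.418080
  k3 = f(0.130000, -2.454350) = -0.427548
  k4 = f(0.260000, -2.511162) = -0.874889
  y ← -2.400000 + (0.26/6)·(k1 + 2k2 + 2k3 + k4) = -2.511200
x=0.260000, y=-2.511200:
  k1 = f(0.260000, -2.511200) = -0.874902
  k2 = f(0.390000, -2.624937) = -1.371792
  k3 = f(0.390000, -2.689533) = -1.405550
  k4 = f(0.520000, -2.876643) = -2.004445
  y ← -2.511200 + (0.26/6)·(k1 + 2k2 + 2k3 + k4) = -2.876674
y(0.52) ≈ -2.8767

-2.8767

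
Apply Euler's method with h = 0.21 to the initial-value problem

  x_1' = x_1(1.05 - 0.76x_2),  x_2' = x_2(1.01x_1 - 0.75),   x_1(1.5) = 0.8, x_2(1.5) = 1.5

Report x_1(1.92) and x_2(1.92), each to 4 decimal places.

0.7678, 1.5319

Euler on (x_1,x_2): x_1_{n+1} = x_1_n + h·x_1', x_2_{n+1} = x_2_n + h·x_2'.
1.500000: (0.800000, 1.500000); f=(-0.072000, 0.087000) → (0.784880, 1.518270)
1.710000: (0.784880, 1.518270); f=(-0.081537, 0.064874) → (0.767757, 1.531894)
(x_1(1.92), x_2(1.92)) ≈ (0.7678, 1.5319)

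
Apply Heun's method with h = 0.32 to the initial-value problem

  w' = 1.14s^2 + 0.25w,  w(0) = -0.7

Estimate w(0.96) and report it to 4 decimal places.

Heun: k1 = f(s_n, w_n); k2 = f(s_n + h, w_n + h·k1); w_{n+1} = w_n + (h/2)·(k1 + k2).
s=0.000000, w=-0.700000:
  k1 = f(0.000000, -0.700000) = -0.175000
  k2 = f(0.320000, -0.756000) = -0.072264
  w ← -0.700000 + (0.32/2)·(-0.175000 + (-0.072264)) = -0.739562
s=0.320000, w=-0.739562:
  k1 = f(0.320000, -0.739562) = -0.068155
  k2 = f(0.640000, -0.761372) = 0.276601
  w ← -0.739562 + (0.32/2)·(-0.068155 + 0.276601) = -0.706211
s=0.640000, w=-0.706211:
  k1 = f(0.640000, -0.706211) = 0.290391
  k2 = f(0.960000, -0.613286) = 0.897303
  w ← -0.706211 + (0.32/2)·(0.290391 + 0.897303) = -0.516180
w(0.96) ≈ -0.5162

-0.5162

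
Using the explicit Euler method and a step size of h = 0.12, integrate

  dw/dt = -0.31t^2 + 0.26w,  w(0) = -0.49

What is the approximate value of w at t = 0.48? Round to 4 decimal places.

-0.5617

Euler: w_{n+1} = w_n + h·f(t_n, w_n).
t=0.000000, w=-0.490000: f=-0.127400 → w ← -0.490000 + 0.12·(-0.127400) = -0.505288
t=0.120000, w=-0.505288: f=-0.135839 → w ← -0.505288 + 0.12·(-0.135839) = -0.521589
t=0.240000, w=-0.521589: f=-0.153469 → w ← -0.521589 + 0.12·(-0.153469) = -0.540005
t=0.360000, w=-0.540005: f=-0.180577 → w ← -0.540005 + 0.12·(-0.180577) = -0.561674
w(0.48) ≈ -0.5617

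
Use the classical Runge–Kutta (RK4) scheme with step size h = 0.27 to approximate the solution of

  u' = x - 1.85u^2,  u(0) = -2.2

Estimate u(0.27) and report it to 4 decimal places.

RK4: k1 = f(x_n, u_n); k2 = f(x_n + h/2, u_n + (h/2)·k1); k3 = f(x_n + h/2, u_n + (h/2)·k2); k4 = f(x_n + h, u_n + h·k3); u_{n+1} = u_n + (h/6)·(k1 + 2k2 + 2k3 + k4).
x=0.000000, u=-2.200000:
  k1 = f(0.000000, -2.200000) = -8.954000
  k2 = f(0.135000, -3.408790) = -21.361721
  k3 = f(0.135000, -5.083832) = -47.678900
  k4 = f(0.270000, -15.073303) = -420.058259
  u ← -2.200000 + (0.27/6)·(k1 + 2k2 + 2k3 + k4) = -27.719208
u(0.27) ≈ -27.7192

-27.7192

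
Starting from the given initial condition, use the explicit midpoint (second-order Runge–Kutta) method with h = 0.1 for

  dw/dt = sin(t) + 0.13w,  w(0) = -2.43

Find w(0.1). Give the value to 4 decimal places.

-2.4568

Midpoint: k1 = f(t_n, w_n); k2 = f(t_n + h/2, w_n + (h/2)·k1); w_{n+1} = w_n + h·k2.
t=0.000000, w=-2.430000:
  k1 = f(0.000000, -2.430000) = -0.315900
  k2 = f(0.050000, -2.445795) = -0.267974
  w ← -2.430000 + 0.1·(-0.267974) = -2.456797
w(0.1) ≈ -2.4568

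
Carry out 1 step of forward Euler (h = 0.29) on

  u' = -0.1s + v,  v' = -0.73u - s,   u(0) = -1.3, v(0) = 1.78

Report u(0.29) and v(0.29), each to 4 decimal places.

-0.7838, 2.0552

Euler on (u,v): u_{n+1} = u_n + h·u', v_{n+1} = v_n + h·v'.
0.000000: (-1.300000, 1.780000); f=(1.780000, 0.949000) → (-0.783800, 2.055210)
(u(0.29), v(0.29)) ≈ (-0.7838, 2.0552)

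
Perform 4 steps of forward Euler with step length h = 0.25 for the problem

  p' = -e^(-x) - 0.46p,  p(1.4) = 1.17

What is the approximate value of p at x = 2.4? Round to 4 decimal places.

Euler: p_{n+1} = p_n + h·f(x_n, p_n).
x=1.400000, p=1.170000: f=-0.784797 → p ← 1.170000 + 0.25·(-0.784797) = 0.973801
x=1.650000, p=0.973801: f=-0.639998 → p ← 0.973801 + 0.25·(-0.639998) = 0.813801
x=1.900000, p=0.813801: f=-0.523917 → p ← 0.813801 + 0.25·(-0.523917) = 0.682822
x=2.150000, p=0.682822: f=-0.430582 → p ← 0.682822 + 0.25·(-0.430582) = 0.575176
p(2.4) ≈ 0.5752

0.5752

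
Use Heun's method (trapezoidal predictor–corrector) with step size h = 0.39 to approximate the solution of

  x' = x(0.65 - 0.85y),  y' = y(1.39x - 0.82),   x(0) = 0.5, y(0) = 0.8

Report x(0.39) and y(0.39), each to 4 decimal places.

0.4974, 0.7607

Heun on (x,y): k1 = f(t_n, state_n); k2 = f(t_n + h, state_n + h·k1); state_{n+1} = state_n + (h/2)·(k1 + k2).
0.000000: (0.500000, 0.800000)
  k1 = (-0.015000, -0.100000)
  predictor → (0.494150, 0.761000)
  k2 = (0.001557, -0.101313)
  → (0.497379, 0.760744)
(x(0.39), y(0.39)) ≈ (0.4974, 0.7607)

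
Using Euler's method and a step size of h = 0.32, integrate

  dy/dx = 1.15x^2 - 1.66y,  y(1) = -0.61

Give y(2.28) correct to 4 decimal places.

2.0271

Euler: y_{n+1} = y_n + h·f(x_n, y_n).
x=1.000000, y=-0.610000: f=2.162600 → y ← -0.610000 + 0.32·2.162600 = 0.082032
x=1.320000, y=0.082032: f=1.867587 → y ← 0.082032 + 0.32·1.867587 = 0.679660
x=1.640000, y=0.679660: f=1.964805 → y ← 0.679660 + 0.32·1.964805 = 1.308397
x=1.960000, y=1.308397: f=2.245900 → y ← 1.308397 + 0.32·2.245900 = 2.027085
y(2.28) ≈ 2.0271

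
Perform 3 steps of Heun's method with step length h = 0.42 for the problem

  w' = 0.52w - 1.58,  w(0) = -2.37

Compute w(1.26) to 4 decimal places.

Heun: k1 = f(t_n, w_n); k2 = f(t_n + h, w_n + h·k1); w_{n+1} = w_n + (h/2)·(k1 + k2).
t=0.000000, w=-2.370000:
  k1 = f(0.000000, -2.370000) = -2.812400
  k2 = f(0.420000, -3.551208) = -3.426628
  w ← -2.370000 + (0.42/2)·(-2.812400 + (-3.426628)) = -3.680196
t=0.420000, w=-3.680196:
  k1 = f(0.420000, -3.680196) = -3.493702
  k2 = f(0.840000, -5.147551) = -4.256726
  w ← -3.680196 + (0.42/2)·(-3.493702 + (-4.256726)) = -5.307786
t=0.840000, w=-5.307786:
  k1 = f(0.840000, -5.307786) = -4.340049
  k2 = f(1.260000, -7.130606) = -5.287915
  w ← -5.307786 + (0.42/2)·(-4.340049 + (-5.287915)) = -7.329658
w(1.26) ≈ -7.3297

-7.3297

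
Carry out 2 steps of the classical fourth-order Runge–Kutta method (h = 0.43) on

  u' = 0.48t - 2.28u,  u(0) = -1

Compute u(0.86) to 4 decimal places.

-0.0435

RK4: k1 = f(t_n, u_n); k2 = f(t_n + h/2, u_n + (h/2)·k1); k3 = f(t_n + h/2, u_n + (h/2)·k2); k4 = f(t_n + h, u_n + h·k3); u_{n+1} = u_n + (h/6)·(k1 + 2k2 + 2k3 + k4).
t=0.000000, u=-1.000000:
  k1 = f(0.000000, -1.000000) = 2.280000
  k2 = f(0.215000, -0.509800) = 1.265544
  k3 = f(0.215000, -0.727908) = 1.762830
  k4 = f(0.430000, -0.241983) = 0.758121
  u ← -1.000000 + (0.43/6)·(k1 + 2k2 + 2k3 + k4) = -0.348201
t=0.430000, u=-0.348201:
  k1 = f(0.430000, -0.348201) = 1.000298
  k2 = f(0.645000, -0.133137) = 0.613152
  k3 = f(0.645000, -0.216373) = 0.802931
  k4 = f(0.860000, -0.002941) = 0.419505
  u ← -0.348201 + (0.43/6)·(k1 + 2k2 + 2k3 + k4) = -0.043477
u(0.86) ≈ -0.0435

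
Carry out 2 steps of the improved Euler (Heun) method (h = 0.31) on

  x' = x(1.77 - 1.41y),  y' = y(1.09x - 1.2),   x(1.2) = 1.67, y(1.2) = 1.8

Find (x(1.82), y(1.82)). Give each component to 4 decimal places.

0.8626, 1.9719

Heun on (x,y): k1 = f(t_n, state_n); k2 = f(t_n + h, state_n + h·k1); state_{n+1} = state_n + (h/2)·(k1 + k2).
1.200000: (1.670000, 1.800000)
  k1 = (-1.282560, 1.116540)
  predictor → (1.272406, 2.146127)
  k2 = (-1.598193, 0.401161)
  → (1.223483, 2.035244)
1.510000: (1.223483, 2.035244)
  k1 = (-1.345457, 0.271902)
  predictor → (0.806392, 2.119533)
  k2 = (-0.982622, -0.680440)
  → (0.862631, 1.971920)
(x(1.82), y(1.82)) ≈ (0.8626, 1.9719)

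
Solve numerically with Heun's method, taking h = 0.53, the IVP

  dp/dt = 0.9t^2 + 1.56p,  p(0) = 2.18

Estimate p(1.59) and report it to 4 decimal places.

Heun: k1 = f(t_n, p_n); k2 = f(t_n + h, p_n + h·k1); p_{n+1} = p_n + (h/2)·(k1 + k2).
t=0.000000, p=2.180000:
  k1 = f(0.000000, 2.180000) = 3.400800
  k2 = f(0.530000, 3.982424) = 6.465391
  p ← 2.180000 + (0.53/2)·(3.400800 + 6.465391) = 4.794541
t=0.530000, p=4.794541:
  k1 = f(0.530000, 4.794541) = 7.732294
  k2 = f(1.060000, 8.892656) = 14.883784
  p ← 4.794541 + (0.53/2)·(7.732294 + 14.883784) = 10.787801
t=1.060000, p=10.787801:
  k1 = f(1.060000, 10.787801) = 17.840210
  k2 = f(1.590000, 20.243113) = 33.854546
  p ← 10.787801 + (0.53/2)·(17.840210 + 33.854546) = 24.486911
p(1.59) ≈ 24.4869

24.4869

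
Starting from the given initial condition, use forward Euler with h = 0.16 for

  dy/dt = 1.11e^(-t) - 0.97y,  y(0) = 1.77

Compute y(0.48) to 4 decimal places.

1.4507

Euler: y_{n+1} = y_n + h·f(t_n, y_n).
t=0.000000, y=1.770000: f=-0.606900 → y ← 1.770000 + 0.16·(-0.606900) = 1.672896
t=0.160000, y=1.672896: f=-0.676830 → y ← 1.672896 + 0.16·(-0.676830) = 1.564603
t=0.320000, y=1.564603: f=-0.711640 → y ← 1.564603 + 0.16·(-0.711640) = 1.450741
y(0.48) ≈ 1.4507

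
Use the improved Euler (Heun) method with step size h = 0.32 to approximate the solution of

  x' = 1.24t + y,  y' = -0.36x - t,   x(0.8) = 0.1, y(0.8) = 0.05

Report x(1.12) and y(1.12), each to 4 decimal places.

0.4541, -0.2879

Heun on (x,y): k1 = f(t_n, state_n); k2 = f(t_n + h, state_n + h·k1); state_{n+1} = state_n + (h/2)·(k1 + k2).
0.800000: (0.100000, 0.050000)
  k1 = (1.042000, -0.836000)
  predictor → (0.433440, -0.217520)
  k2 = (1.171280, -1.276038)
  → (0.454125, -0.287926)
(x(1.12), y(1.12)) ≈ (0.4541, -0.2879)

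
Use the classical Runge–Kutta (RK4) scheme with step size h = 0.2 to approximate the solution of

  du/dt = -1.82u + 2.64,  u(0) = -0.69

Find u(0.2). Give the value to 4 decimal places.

RK4: k1 = f(t_n, u_n); k2 = f(t_n + h/2, u_n + (h/2)·k1); k3 = f(t_n + h/2, u_n + (h/2)·k2); k4 = f(t_n + h, u_n + h·k3); u_{n+1} = u_n + (h/6)·(k1 + 2k2 + 2k3 + k4).
t=0.000000, u=-0.690000:
  k1 = f(0.000000, -0.690000) = 3.895800
  k2 = f(0.100000, -0.300420) = 3.186764
  k3 = f(0.100000, -0.371324) = 3.315809
  k4 = f(0.200000, -0.026838) = 2.688846
  u ← -0.690000 + (0.2/6)·(k1 + 2k2 + 2k3 + k4) = -0.037007
u(0.2) ≈ -0.0370

-0.0370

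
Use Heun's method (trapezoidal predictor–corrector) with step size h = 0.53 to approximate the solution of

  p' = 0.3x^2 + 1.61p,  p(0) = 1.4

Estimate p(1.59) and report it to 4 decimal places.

16.0291

Heun: k1 = f(x_n, p_n); k2 = f(x_n + h, p_n + h·k1); p_{n+1} = p_n + (h/2)·(k1 + k2).
x=0.000000, p=1.400000:
  k1 = f(0.000000, 1.400000) = 2.254000
  k2 = f(0.530000, 2.594620) = 4.261608
  p ← 1.400000 + (0.53/2)·(2.254000 + 4.261608) = 3.126636
x=0.530000, p=3.126636:
  k1 = f(0.530000, 3.126636) = 5.118154
  k2 = f(1.060000, 5.839258) = 9.738285
  p ← 3.126636 + (0.53/2)·(5.118154 + 9.738285) = 7.063593
x=1.060000, p=7.063593:
  k1 = f(1.060000, 7.063593) = 11.709464
  k2 = f(1.590000, 13.269609) = 22.122500
  p ← 7.063593 + (0.53/2)·(11.709464 + 22.122500) = 16.029063
p(1.59) ≈ 16.0291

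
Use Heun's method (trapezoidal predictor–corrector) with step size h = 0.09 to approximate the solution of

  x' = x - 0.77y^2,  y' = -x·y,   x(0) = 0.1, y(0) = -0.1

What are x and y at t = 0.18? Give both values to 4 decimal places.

0.1182, -0.0981

Heun on (x,y): k1 = f(t_n, state_n); k2 = f(t_n + h, state_n + h·k1); state_{n+1} = state_n + (h/2)·(k1 + k2).
0.000000: (0.100000, -0.100000)
  k1 = (0.092300, 0.010000)
  predictor → (0.108307, -0.099100)
  k2 = (0.100745, 0.010733)
  → (0.108687, -0.099067)
0.090000: (0.108687, -0.099067)
  k1 = (0.101130, 0.010767)
  predictor → (0.117789, -0.098098)
  k2 = (0.110379, 0.011555)
  → (0.118205, -0.098063)
(x(0.18), y(0.18)) ≈ (0.1182, -0.0981)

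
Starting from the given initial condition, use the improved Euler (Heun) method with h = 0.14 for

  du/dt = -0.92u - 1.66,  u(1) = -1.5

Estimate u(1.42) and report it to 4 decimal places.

-1.5973

Heun: k1 = f(t_n, u_n); k2 = f(t_n + h, u_n + h·k1); u_{n+1} = u_n + (h/2)·(k1 + k2).
t=1.000000, u=-1.500000:
  k1 = f(1.000000, -1.500000) = -0.280000
  k2 = f(1.140000, -1.539200) = -0.243936
  u ← -1.500000 + (0.14/2)·(-0.280000 + (-0.243936)) = -1.536676
t=1.140000, u=-1.536676:
  k1 = f(1.140000, -1.536676) = -0.246259
  k2 = f(1.280000, -1.571152) = -0.214540
  u ← -1.536676 + (0.14/2)·(-0.246259 + (-0.214540)) = -1.568931
t=1.280000, u=-1.568931:
  k1 = f(1.280000, -1.568931) = -0.216583
  k2 = f(1.420000, -1.599253) = -0.188687
  u ← -1.568931 + (0.14/2)·(-0.216583 + (-0.188687)) = -1.597300
u(1.42) ≈ -1.5973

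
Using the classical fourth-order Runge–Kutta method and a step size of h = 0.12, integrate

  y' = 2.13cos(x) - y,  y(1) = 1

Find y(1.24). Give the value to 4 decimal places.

RK4: k1 = f(x_n, y_n); k2 = f(x_n + h/2, y_n + (h/2)·k1); k3 = f(x_n + h/2, y_n + (h/2)·k2); k4 = f(x_n + h, y_n + h·k3); y_{n+1} = y_n + (h/6)·(k1 + 2k2 + 2k3 + k4).
x=1.000000, y=1.000000:
  k1 = f(1.000000, 1.000000) = 0.150844
  k2 = f(1.060000, 1.009051) = 0.032247
  k3 = f(1.060000, 1.001935) = 0.039363
  k4 = f(1.120000, 1.004724) = -0.076720
  y ← 1.000000 + (0.12/6)·(k1 + 2k2 + 2k3 + k4) = 1.004347
x=1.120000, y=1.004347:
  k1 = f(1.120000, 1.004347) = -0.076343
  k2 = f(1.180000, 0.999766) = -0.188396
  k3 = f(1.180000, 0.993043) = -0.181673
  k4 = f(1.240000, 0.982546) = -0.290730
  y ← 1.004347 + (0.12/6)·(k1 + 2k2 + 2k3 + k4) = 0.982203
y(1.24) ≈ 0.9822

0.9822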